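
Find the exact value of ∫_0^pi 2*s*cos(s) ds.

Integrate by parts once (u = s, dv = 2*cos(s) ds).
An antiderivative is F(s) = 2*s*sin(s) + 2*cos(s).
Then F(pi) - F(0) = (-2) - (2) = -4.

-4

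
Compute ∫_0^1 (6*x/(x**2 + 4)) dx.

-6*log(2) + 3*log(5)

Let u = x**2 + 4, so du = 2*x dx. When x = 0, u = 4; when x = 1, u = 5.
The integral becomes 3·∫ 1/u du from 4 to 5, with antiderivative 3*log(u).
Back in x: F(x) = 3*log(x**2 + 4).
Then F(1) - F(0) = (3*log(5)) - (log(64)) = -6*log(2) + 3*log(5).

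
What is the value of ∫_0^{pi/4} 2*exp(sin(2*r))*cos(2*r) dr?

Let u = sin(2*r), so du = 2*cos(2*r) dr. When r = 0, u = 0; when r = pi/4, u = 1.
The integral becomes ∫ exp(u) du from 0 to 1, with antiderivative exp(u).
Back in r: F(r) = exp(sin(2*r)).
Then F(pi/4) - F(0) = (E) - (1) = -1 + E.

-1 + E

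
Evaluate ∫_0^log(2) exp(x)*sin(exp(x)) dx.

Let u = exp(x), so du = exp(x) dx. When x = 0, u = 1; when x = log(2), u = 2.
The integral becomes ∫ sin(u) du from 1 to 2, with antiderivative -cos(u).
Back in x: F(x) = -cos(exp(x)).
Then F(log(2)) - F(0) = (-cos(2)) - (-cos(1)) = -cos(2) + cos(1).

-cos(2) + cos(1)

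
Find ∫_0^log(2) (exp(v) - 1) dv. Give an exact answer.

1 - log(2)

An antiderivative is F(v) = -v + exp(v).
Then F(log(2)) - F(0) = (2 - log(2)) - (1) = 1 - log(2).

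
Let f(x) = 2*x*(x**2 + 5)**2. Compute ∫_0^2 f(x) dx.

604/3

Let u = x**2 + 5, so du = 2*x dx. When x = 0, u = 5; when x = 2, u = 9.
The integral becomes ∫ u**2 du from 5 to 9, with antiderivative u**3/3.
Back in x: F(x) = (x**2 + 5)**3/3.
Then F(2) - F(0) = (243) - (125/3) = 604/3.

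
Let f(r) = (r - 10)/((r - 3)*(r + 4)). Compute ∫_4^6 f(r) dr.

log(25/48)

Factor the denominator: r**2 + r - 12 = (r + 4)(r - 3).
Partial fractions: (r - 10)/((r - 3)*(r + 4)) = 2/(r + 4) - 1/(r - 3).
An antiderivative is F(r) = -log(r - 3) + 2*log(r + 4).
Then F(6) - F(4) = (log(100/3)) - (log(64)) = log(25/48).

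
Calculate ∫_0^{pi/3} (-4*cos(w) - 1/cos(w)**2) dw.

-3*sqrt(3)

An antiderivative is F(w) = -4*sin(w) - tan(w).
Then F(pi/3) - F(0) = (-3*sqrt(3)) - (0) = -3*sqrt(3).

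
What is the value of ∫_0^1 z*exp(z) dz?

1

Integrate by parts once (u = z, dv = exp(z) dz).
An antiderivative is F(z) = (z - 1)*exp(z).
Then F(1) - F(0) = (0) - (-1) = 1.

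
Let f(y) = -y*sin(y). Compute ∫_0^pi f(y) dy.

-pi

Integrate by parts once (u = y, dv = -sin(y) dy).
An antiderivative is F(y) = y*cos(y) - sin(y).
Then F(pi) - F(0) = (-pi) - (0) = -pi.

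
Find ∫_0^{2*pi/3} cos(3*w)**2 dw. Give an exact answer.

Use the identity cos^2(3*w) = (1 + cos(6*w))/2.
An antiderivative is F(w) = w/2 + sin(6*w)/12.
Then F(2*pi/3) - F(0) = (pi/3) - (0) = pi/3.

pi/3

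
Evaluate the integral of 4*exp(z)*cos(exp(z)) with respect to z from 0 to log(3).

-4*sin(1) + 4*sin(3)

Let u = exp(z), so du = exp(z) dz. When z = 0, u = 1; when z = log(3), u = 3.
The integral becomes 4·∫ cos(u) du from 1 to 3, with antiderivative 4*sin(u).
Back in z: F(z) = 4*sin(exp(z)).
Then F(log(3)) - F(0) = (4*sin(3)) - (4*sin(1)) = -4*sin(1) + 4*sin(3).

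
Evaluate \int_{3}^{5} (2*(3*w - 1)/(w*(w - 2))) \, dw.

Factor the denominator: w**2 - 2*w = w(w - 2).
Partial fractions: 2*(3*w - 1)/(w*(w - 2)) = 1/w + 5/(w - 2).
An antiderivative is F(w) = log(w) + 5*log(w - 2).
Then F(5) - F(3) = (log(5) + 5*log(3)) - (log(3)) = log(5) + 4*log(3).

log(5) + 4*log(3)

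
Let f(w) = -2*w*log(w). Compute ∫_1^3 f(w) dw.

Integrate by parts once (u = ln w, dv = -2*w dw).
An antiderivative is F(w) = -w**2*(2*log(w) - 1)/2.
Then F(3) - F(1) = (9/2 - 9*log(3)) - (1/2) = 4 - 9*log(3).

4 - 9*log(3)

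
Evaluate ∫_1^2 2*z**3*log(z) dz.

-15/8 + 8*log(2)

Integrate by parts once (u = ln z, dv = 2*z**3 dz).
An antiderivative is F(z) = z**4*(4*log(z) - 1)/8.
Then F(2) - F(1) = (-2 + 8*log(2)) - (-1/8) = -15/8 + 8*log(2).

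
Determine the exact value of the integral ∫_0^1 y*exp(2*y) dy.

Integrate by parts once (u = y, dv = exp(2*y) dy).
An antiderivative is F(y) = (2*y - 1)*exp(2*y)/4.
Then F(1) - F(0) = (exp(2)/4) - (-1/4) = 1/4 + exp(2)/4.

1/4 + exp(2)/4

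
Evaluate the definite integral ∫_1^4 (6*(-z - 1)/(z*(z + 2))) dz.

Factor the denominator: z**2 + 2*z = (z + 2)z.
Partial fractions: 6*(-z - 1)/(z*(z + 2)) = -3/(z + 2) - 3/z.
An antiderivative is F(z) = -3*log(z) - 3*log(z + 2).
Then F(4) - F(1) = (-9*log(2) - 3*log(3)) - (-log(27)) = -9*log(2).

-9*log(2)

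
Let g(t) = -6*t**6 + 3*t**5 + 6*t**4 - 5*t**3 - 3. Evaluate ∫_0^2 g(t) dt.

By the power rule, an antiderivative is F(t) = -6*t**7/7 + t**6/2 + 6*t**5/5 - 5*t**4/4 - 3*t.
Then F(2) - F(0) = (-2286/35) - (0) = -2286/35.

-2286/35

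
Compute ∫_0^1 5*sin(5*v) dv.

Let u = 5*v, so du = 5 dv. When v = 0, u = 0; when v = 1, u = 5.
The integral becomes ∫ sin(u) du from 0 to 5, with antiderivative -cos(u).
Back in v: F(v) = -cos(5*v).
Then F(1) - F(0) = (-cos(5)) - (-1) = 1 - cos(5).

1 - cos(5)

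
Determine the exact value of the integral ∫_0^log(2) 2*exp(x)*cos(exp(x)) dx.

Let u = exp(x), so du = exp(x) dx. When x = 0, u = 1; when x = log(2), u = 2.
The integral becomes 2·∫ cos(u) du from 1 to 2, with antiderivative 2*sin(u).
Back in x: F(x) = 2*sin(exp(x)).
Then F(log(2)) - F(0) = (2*sin(2)) - (2*sin(1)) = -2*sin(1) + 2*sin(2).

-2*sin(1) + 2*sin(2)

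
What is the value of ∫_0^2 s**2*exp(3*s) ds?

-2/27 + 26*exp(6)/27

Integrate by parts twice (u = s^2, dv = exp(3*s) ds).
An antiderivative is F(s) = (9*s**2 - 6*s + 2)*exp(3*s)/27.
Then F(2) - F(0) = (26*exp(6)/27) - (2/27) = -2/27 + 26*exp(6)/27.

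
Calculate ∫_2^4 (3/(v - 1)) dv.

An antiderivative is F(v) = 3*log(v - 1).
Then F(4) - F(2) = (log(27)) - (0) = log(27).

log(27)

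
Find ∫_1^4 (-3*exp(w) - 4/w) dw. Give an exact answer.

-3*exp(4) - 8*log(2) + 3*exp(1)

An antiderivative is F(w) = -3*exp(w) - 4*log(w).
Then F(4) - F(1) = (-3*exp(4) - 8*log(2)) - (-3*exp(1)) = -3*exp(4) - 8*log(2) + 3*exp(1).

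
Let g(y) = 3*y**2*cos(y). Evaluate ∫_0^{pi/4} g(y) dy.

3*sqrt(2)*(-32 + pi**2 + 8*pi)/32

Integrate by parts twice (u = y^2, dv = 3*cos(y) dy).
An antiderivative is F(y) = 3*y**2*sin(y) + 6*y*cos(y) - 6*sin(y).
Then F(pi/4) - F(0) = (3*sqrt(2)*(-32 + pi**2 + 8*pi)/32) - (0) = 3*sqrt(2)*(-32 + pi**2 + 8*pi)/32.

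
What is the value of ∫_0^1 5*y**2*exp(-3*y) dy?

Integrate by parts twice (u = y^2, dv = 5*exp(-3*y) dy).
An antiderivative is F(y) = (-45*y**2 - 30*y - 10)*exp(-3*y)/27.
Then F(1) - F(0) = (-85*exp(-3)/27) - (-10/27) = 10/27 - 85*exp(-3)/27.

10/27 - 85*exp(-3)/27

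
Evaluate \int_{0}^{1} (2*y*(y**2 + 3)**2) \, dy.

37/3

Let u = y**2 + 3, so du = 2*y dy. When y = 0, u = 3; when y = 1, u = 4.
The integral becomes ∫ u**2 du from 3 to 4, with antiderivative u**3/3.
Back in y: F(y) = (y**2 + 3)**3/3.
Then F(1) - F(0) = (64/3) - (9) = 37/3.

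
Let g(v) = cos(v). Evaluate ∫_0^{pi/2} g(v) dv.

1

An antiderivative is F(v) = sin(v).
Then F(pi/2) - F(0) = (1) - (0) = 1.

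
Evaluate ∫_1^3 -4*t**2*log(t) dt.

104/9 - 36*log(3)

Integrate by parts once (u = ln t, dv = -4*t**2 dt).
An antiderivative is F(t) = -4*t**3*(3*log(t) - 1)/9.
Then F(3) - F(1) = (12 - 36*log(3)) - (4/9) = 104/9 - 36*log(3).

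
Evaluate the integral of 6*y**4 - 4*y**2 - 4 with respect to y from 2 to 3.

By the power rule, an antiderivative is F(y) = 6*y**5/5 - 4*y**3/3 - 4*y.
Then F(3) - F(2) = (1218/5) - (296/15) = 3358/15.

3358/15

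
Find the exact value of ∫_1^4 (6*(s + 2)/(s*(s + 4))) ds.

Factor the denominator: s**2 + 4*s = (s + 4)s.
Partial fractions: 6*(s + 2)/(s*(s + 4)) = 3/(s + 4) + 3/s.
An antiderivative is F(s) = 3*log(s) + 3*log(s + 4).
Then F(4) - F(1) = (15*log(2)) - (3*log(5)) = -3*log(5) + 15*log(2).

-3*log(5) + 15*log(2)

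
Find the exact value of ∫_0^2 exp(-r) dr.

An antiderivative is F(r) = -exp(-r).
Then F(2) - F(0) = (-exp(-2)) - (-1) = 1 - exp(-2).

1 - exp(-2)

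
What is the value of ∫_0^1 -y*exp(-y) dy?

-1 + 2*exp(-1)

Integrate by parts once (u = y, dv = -exp(-y) dy).
An antiderivative is F(y) = (y + 1)*exp(-y).
Then F(1) - F(0) = (2*exp(-1)) - (1) = -1 + 2*exp(-1).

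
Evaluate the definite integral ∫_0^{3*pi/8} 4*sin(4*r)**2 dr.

Use the identity sin^2(4*r) = (1 - cos(8*r))/2.
An antiderivative is F(r) = 2*r - sin(8*r)/4.
Then F(3*pi/8) - F(0) = (3*pi/4) - (0) = 3*pi/4.

3*pi/4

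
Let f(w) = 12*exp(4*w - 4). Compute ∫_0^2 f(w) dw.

Let u = 4*w - 4, so du = 4 dw. When w = 0, u = -4; when w = 2, u = 4.
The integral becomes 3·∫ exp(u) du from -4 to 4, with antiderivative 3*exp(u).
Back in w: F(w) = 3*exp(4*w - 4).
Then F(2) - F(0) = (3*exp(4)) - (3*exp(-4)) = 6*sinh(4).

6*sinh(4)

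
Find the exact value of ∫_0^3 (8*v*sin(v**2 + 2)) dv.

Let u = v**2 + 2, so du = 2*v dv. When v = 0, u = 2; when v = 3, u = 11.
The integral becomes 4·∫ sin(u) du from 2 to 11, with antiderivative -4*cos(u).
Back in v: F(v) = -4*cos(v**2 + 2).
Then F(3) - F(0) = (-4*cos(11)) - (-4*cos(2)) = 4*cos(2) - 4*cos(11).

4*cos(2) - 4*cos(11)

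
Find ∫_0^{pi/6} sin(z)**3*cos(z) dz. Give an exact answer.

Let u = sin(z), so du = cos(z) dz. When z = 0, u = 0; when z = pi/6, u = 1/2.
The integral becomes ∫ u**3 du from 0 to 1/2, with antiderivative u**4/4.
Back in z: F(z) = sin(z)**4/4.
Then F(pi/6) - F(0) = (1/64) - (0) = 1/64.

1/64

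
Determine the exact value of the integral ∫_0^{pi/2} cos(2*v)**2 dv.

Use the identity cos^2(2*v) = (1 + cos(4*v))/2.
An antiderivative is F(v) = v/2 + sin(4*v)/8.
Then F(pi/2) - F(0) = (pi/4) - (0) = pi/4.

pi/4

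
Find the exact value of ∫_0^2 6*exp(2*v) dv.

-3 + 3*exp(4)

Let u = 2*v, so du = 2 dv. When v = 0, u = 0; when v = 2, u = 4.
The integral becomes 3·∫ exp(u) du from 0 to 4, with antiderivative 3*exp(u).
Back in v: F(v) = 3*exp(2*v).
Then F(2) - F(0) = (3*exp(4)) - (3) = -3 + 3*exp(4).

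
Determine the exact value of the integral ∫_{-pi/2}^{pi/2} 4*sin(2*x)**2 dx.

2*pi

Use the identity sin^2(2*x) = (1 - cos(4*x))/2.
An antiderivative is F(x) = 2*x - sin(4*x)/2.
Then F(pi/2) - F(-pi/2) = (pi) - (-pi) = 2*pi.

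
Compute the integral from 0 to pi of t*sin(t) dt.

pi

Integrate by parts once (u = t, dv = sin(t) dt).
An antiderivative is F(t) = -t*cos(t) + sin(t).
Then F(pi) - F(0) = (pi) - (0) = pi.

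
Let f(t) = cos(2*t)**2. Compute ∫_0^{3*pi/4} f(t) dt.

Use the identity cos^2(2*t) = (1 + cos(4*t))/2.
An antiderivative is F(t) = t/2 + sin(4*t)/8.
Then F(3*pi/4) - F(0) = (3*pi/8) - (0) = 3*pi/8.

3*pi/8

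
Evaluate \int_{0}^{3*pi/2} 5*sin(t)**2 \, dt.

15*pi/4

Use the identity sin^2(t) = (1 - cos(2*t))/2.
An antiderivative is F(t) = 5*t/2 - 5*sin(2*t)/4.
Then F(3*pi/2) - F(0) = (15*pi/4) - (0) = 15*pi/4.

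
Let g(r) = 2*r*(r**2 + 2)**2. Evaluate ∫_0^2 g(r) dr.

Let u = r**2 + 2, so du = 2*r dr. When r = 0, u = 2; when r = 2, u = 6.
The integral becomes ∫ u**2 du from 2 to 6, with antiderivative u**3/3.
Back in r: F(r) = (r**2 + 2)**3/3.
Then F(2) - F(0) = (72) - (8/3) = 208/3.

208/3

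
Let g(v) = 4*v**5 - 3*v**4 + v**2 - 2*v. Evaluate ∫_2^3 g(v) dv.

4771/15

By the power rule, an antiderivative is F(v) = 2*v**6/3 - 3*v**5/5 + v**3/3 - v**2.
Then F(3) - F(2) = (1701/5) - (332/15) = 4771/15.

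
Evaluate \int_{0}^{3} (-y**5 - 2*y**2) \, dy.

-279/2

By the power rule, an antiderivative is F(y) = -y**6/6 - 2*y**3/3.
Then F(3) - F(0) = (-279/2) - (0) = -279/2.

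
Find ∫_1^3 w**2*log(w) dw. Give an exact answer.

-26/9 + 9*log(3)

Integrate by parts once (u = ln w, dv = w**2 dw).
An antiderivative is F(w) = w**3*(3*log(w) - 1)/9.
Then F(3) - F(1) = (-3 + 9*log(3)) - (-1/9) = -26/9 + 9*log(3).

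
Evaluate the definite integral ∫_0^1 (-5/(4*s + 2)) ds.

An antiderivative is F(s) = -5*log(4*s + 2)/4.
Then F(1) - F(0) = (-5*log(6)/4) - (-5*log(2)/4) = -5*log(3)/4.

-5*log(3)/4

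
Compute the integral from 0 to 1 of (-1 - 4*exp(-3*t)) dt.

-7/3 + 4*exp(-3)/3

An antiderivative is F(t) = -t + 4*exp(-3*t)/3.
Then F(1) - F(0) = (-1 + 4*exp(-3)/3) - (4/3) = -7/3 + 4*exp(-3)/3.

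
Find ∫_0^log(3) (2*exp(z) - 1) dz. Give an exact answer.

4 - log(3)

An antiderivative is F(z) = -z + 2*exp(z).
Then F(log(3)) - F(0) = (6 - log(3)) - (2) = 4 - log(3).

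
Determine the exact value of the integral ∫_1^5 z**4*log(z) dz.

Integrate by parts once (u = ln z, dv = z**4 dz).
An antiderivative is F(z) = z**5*(5*log(z) - 1)/25.
Then F(5) - F(1) = (-125 + 625*log(5)) - (-1/25) = -3124/25 + 625*log(5).

-3124/25 + 625*log(5)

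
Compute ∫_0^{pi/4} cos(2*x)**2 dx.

Use the identity cos^2(2*x) = (1 + cos(4*x))/2.
An antiderivative is F(x) = x/2 + sin(4*x)/8.
Then F(pi/4) - F(0) = (pi/8) - (0) = pi/8.

pi/8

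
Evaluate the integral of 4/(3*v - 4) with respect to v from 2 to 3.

-4*log(2)/3 + 4*log(5)/3

An antiderivative is F(v) = 4*log(3*v - 4)/3.
Then F(3) - F(2) = (4*log(5)/3) - (4*log(2)/3) = -4*log(2)/3 + 4*log(5)/3.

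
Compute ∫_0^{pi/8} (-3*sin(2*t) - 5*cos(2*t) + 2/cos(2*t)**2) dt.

An antiderivative is F(t) = -5*sin(2*t)/2 + 3*cos(2*t)/2 + tan(2*t).
Then F(pi/8) - F(0) = (1 - sqrt(2)/2) - (3/2) = -sqrt(2)/2 - 1/2.

-sqrt(2)/2 - 1/2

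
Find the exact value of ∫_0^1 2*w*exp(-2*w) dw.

(-3 + exp(2))*exp(-2)/2

Integrate by parts once (u = w, dv = 2*exp(-2*w) dw).
An antiderivative is F(w) = (-2*w - 1)*exp(-2*w)/2.
Then F(1) - F(0) = (-3*exp(-2)/2) - (-1/2) = (-3 + exp(2))*exp(-2)/2.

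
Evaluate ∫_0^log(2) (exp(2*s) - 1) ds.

3/2 - log(2)

An antiderivative is F(s) = exp(2*s)/2 - s.
Then F(log(2)) - F(0) = (2 - log(2)) - (1/2) = 3/2 - log(2).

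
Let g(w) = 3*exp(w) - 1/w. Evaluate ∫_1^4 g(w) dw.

An antiderivative is F(w) = 3*exp(w) - log(w).
Then F(4) - F(1) = (-log(4) + 3*exp(4)) - (3*exp(1)) = -3*exp(1) - log(4) + 3*exp(4).

-3*exp(1) - log(4) + 3*exp(4)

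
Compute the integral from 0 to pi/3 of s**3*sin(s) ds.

-3*sqrt(3) - pi**3/54 + sqrt(3)*pi**2/6 + pi

Integrate by parts 3 times (u = s^3, dv = sin(s) ds).
An antiderivative is F(s) = -s**3*cos(s) + 3*s**2*sin(s) + 6*s*cos(s) - 6*sin(s).
Then F(pi/3) - F(0) = (-3*sqrt(3) - pi**3/54 + sqrt(3)*pi**2/6 + pi) - (0) = -3*sqrt(3) - pi**3/54 + sqrt(3)*pi**2/6 + pi.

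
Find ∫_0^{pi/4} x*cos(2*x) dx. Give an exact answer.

Integrate by parts once (u = x, dv = cos(2*x) dx).
An antiderivative is F(x) = x*sin(2*x)/2 + cos(2*x)/4.
Then F(pi/4) - F(0) = (pi/8) - (1/4) = -1/4 + pi/8.

-1/4 + pi/8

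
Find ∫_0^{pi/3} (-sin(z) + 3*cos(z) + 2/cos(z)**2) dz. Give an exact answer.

-1/2 + 7*sqrt(3)/2

An antiderivative is F(z) = 3*sin(z) + cos(z) + 2*tan(z).
Then F(pi/3) - F(0) = (1/2 + 7*sqrt(3)/2) - (1) = -1/2 + 7*sqrt(3)/2.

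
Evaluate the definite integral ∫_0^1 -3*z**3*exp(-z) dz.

Integrate by parts 3 times (u = z^3, dv = -3*exp(-z) dz).
An antiderivative is F(z) = (3*z**3 + 9*z**2 + 18*z + 18)*exp(-z).
Then F(1) - F(0) = (48*exp(-1)) - (18) = -18 + 48*exp(-1).

-18 + 48*exp(-1)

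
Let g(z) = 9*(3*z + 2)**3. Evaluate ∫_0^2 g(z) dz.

Let u = 3*z + 2, so du = 3 dz. When z = 0, u = 2; when z = 2, u = 8.
The integral becomes 3·∫ u**3 du from 2 to 8, with antiderivative 3*u**4/4.
Back in z: F(z) = 3*(3*z + 2)**4/4.
Then F(2) - F(0) = (3072) - (12) = 3060.

3060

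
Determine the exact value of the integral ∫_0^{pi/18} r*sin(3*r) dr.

-sqrt(3)*pi/108 + 1/18

Integrate by parts once (u = r, dv = sin(3*r) dr).
An antiderivative is F(r) = -r*cos(3*r)/3 + sin(3*r)/9.
Then F(pi/18) - F(0) = (-sqrt(3)*pi/108 + 1/18) - (0) = -sqrt(3)*pi/108 + 1/18.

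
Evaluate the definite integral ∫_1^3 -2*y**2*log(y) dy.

52/9 - 18*log(3)

Integrate by parts once (u = ln y, dv = -2*y**2 dy).
An antiderivative is F(y) = -2*y**3*(3*log(y) - 1)/9.
Then F(3) - F(1) = (6 - 18*log(3)) - (2/9) = 52/9 - 18*log(3).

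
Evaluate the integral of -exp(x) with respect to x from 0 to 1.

An antiderivative is F(x) = -exp(x).
Then F(1) - F(0) = (-E) - (-1) = 1 - E.

1 - E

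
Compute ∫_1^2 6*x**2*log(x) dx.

Integrate by parts once (u = ln x, dv = 6*x**2 dx).
An antiderivative is F(x) = 2*x**3*(3*log(x) - 1)/3.
Then F(2) - F(1) = (-16/3 + 16*log(2)) - (-2/3) = -14/3 + 16*log(2).

-14/3 + 16*log(2)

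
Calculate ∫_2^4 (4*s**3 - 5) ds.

By the power rule, an antiderivative is F(s) = s**4 - 5*s.
Then F(4) - F(2) = (236) - (6) = 230.

230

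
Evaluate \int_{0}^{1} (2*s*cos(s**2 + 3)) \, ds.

sin(4) - sin(3)

Let u = s**2 + 3, so du = 2*s ds. When s = 0, u = 3; when s = 1, u = 4.
The integral becomes ∫ cos(u) du from 3 to 4, with antiderivative sin(u).
Back in s: F(s) = sin(s**2 + 3).
Then F(1) - F(0) = (sin(4)) - (sin(3)) = sin(4) - sin(3).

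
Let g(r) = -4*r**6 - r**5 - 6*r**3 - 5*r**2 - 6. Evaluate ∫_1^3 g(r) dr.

By the power rule, an antiderivative is F(r) = -4*r**7/7 - r**6/6 - 3*r**4/2 - 5*r**3/3 - 6*r.
Then F(3) - F(1) = (-10890/7) - (-208/21) = -32462/21.

-32462/21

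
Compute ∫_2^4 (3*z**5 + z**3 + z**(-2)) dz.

By the power rule, an antiderivative is F(z) = z**6/2 + z**4/4 - 1/z.
Then F(4) - F(2) = (8447/4) - (71/2) = 8305/4.

8305/4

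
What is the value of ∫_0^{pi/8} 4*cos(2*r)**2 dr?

1/2 + pi/4

Use the identity cos^2(2*r) = (1 + cos(4*r))/2.
An antiderivative is F(r) = 2*r + sin(4*r)/2.
Then F(pi/8) - F(0) = (1/2 + pi/4) - (0) = 1/2 + pi/4.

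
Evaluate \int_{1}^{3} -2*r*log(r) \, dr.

Integrate by parts once (u = ln r, dv = -2*r dr).
An antiderivative is F(r) = -r**2*(2*log(r) - 1)/2.
Then F(3) - F(1) = (9/2 - 9*log(3)) - (1/2) = 4 - 9*log(3).

4 - 9*log(3)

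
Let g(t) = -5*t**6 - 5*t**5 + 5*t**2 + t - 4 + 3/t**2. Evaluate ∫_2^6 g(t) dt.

-1668393/7

By the power rule, an antiderivative is F(t) = -5*t**7/7 - 5*t**6/6 + 5*t**3/3 + t**2/2 - 4*t - 3/t.
Then F(6) - F(2) = (-3338731/14) - (-1945/14) = -1668393/7.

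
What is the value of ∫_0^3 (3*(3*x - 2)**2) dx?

Let u = 3*x - 2, so du = 3 dx. When x = 0, u = -2; when x = 3, u = 7.
The integral becomes ∫ u**2 du from -2 to 7, with antiderivative u**3/3.
Back in x: F(x) = (3*x - 2)**3/3.
Then F(3) - F(0) = (343/3) - (-8/3) = 117.

117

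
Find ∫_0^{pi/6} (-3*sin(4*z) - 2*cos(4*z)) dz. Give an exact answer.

An antiderivative is F(z) = -sin(4*z)/2 + 3*cos(4*z)/4.
Then F(pi/6) - F(0) = (-sqrt(3)/4 - 3/8) - (3/4) = -9/8 - sqrt(3)/4.

-9/8 - sqrt(3)/4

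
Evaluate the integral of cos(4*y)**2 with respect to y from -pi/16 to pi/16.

1/8 + pi/16

Use the identity cos^2(4*y) = (1 + cos(8*y))/2.
An antiderivative is F(y) = y/2 + sin(8*y)/16.
Then F(pi/16) - F(-pi/16) = (1/16 + pi/32) - (-pi/32 - 1/16) = 1/8 + pi/16.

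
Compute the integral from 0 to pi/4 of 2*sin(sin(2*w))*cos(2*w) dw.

1 - cos(1)

Let u = sin(2*w), so du = 2*cos(2*w) dw. When w = 0, u = 0; when w = pi/4, u = 1.
The integral becomes ∫ sin(u) du from 0 to 1, with antiderivative -cos(u).
Back in w: F(w) = -cos(sin(2*w)).
Then F(pi/4) - F(0) = (-cos(1)) - (-1) = 1 - cos(1).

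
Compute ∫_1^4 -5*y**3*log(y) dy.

Integrate by parts once (u = ln y, dv = -5*y**3 dy).
An antiderivative is F(y) = -5*y**4*(4*log(y) - 1)/16.
Then F(4) - F(1) = (80 - 640*log(2)) - (5/16) = 1275/16 - 640*log(2).

1275/16 - 640*log(2)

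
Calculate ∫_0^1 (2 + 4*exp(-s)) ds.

6 - 4*exp(-1)

An antiderivative is F(s) = 2*s - 4*exp(-s).
Then F(1) - F(0) = (2 - 4*exp(-1)) - (-4) = 6 - 4*exp(-1).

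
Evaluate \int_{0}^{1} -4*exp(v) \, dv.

4 - 4*E

An antiderivative is F(v) = -4*exp(v).
Then F(1) - F(0) = (-4*E) - (-4) = 4 - 4*E.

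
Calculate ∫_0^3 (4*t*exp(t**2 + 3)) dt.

Let u = t**2 + 3, so du = 2*t dt. When t = 0, u = 3; when t = 3, u = 12.
The integral becomes 2·∫ exp(u) du from 3 to 12, with antiderivative 2*exp(u).
Back in t: F(t) = 2*exp(t**2 + 3).
Then F(3) - F(0) = (2*exp(12)) - (2*exp(3)) = -2*(1 - exp(9))*exp(3).

-2*(1 - exp(9))*exp(3)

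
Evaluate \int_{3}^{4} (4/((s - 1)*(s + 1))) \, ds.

log(36/25)

Factor the denominator: s**2 - 1 = (s + 1)(s - 1).
Partial fractions: 4/((s - 1)*(s + 1)) = -2/(s + 1) + 2/(s - 1).
An antiderivative is F(s) = 2*log(s - 1) - 2*log(s + 1).
Then F(4) - F(3) = (log(9/25)) - (-log(4)) = log(36/25).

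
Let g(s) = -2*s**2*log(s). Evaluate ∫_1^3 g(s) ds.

Integrate by parts once (u = ln s, dv = -2*s**2 ds).
An antiderivative is F(s) = -2*s**3*(3*log(s) - 1)/9.
Then F(3) - F(1) = (6 - 18*log(3)) - (2/9) = 52/9 - 18*log(3).

52/9 - 18*log(3)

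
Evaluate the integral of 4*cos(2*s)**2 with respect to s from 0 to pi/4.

Use the identity cos^2(2*s) = (1 + cos(4*s))/2.
An antiderivative is F(s) = 2*s + sin(4*s)/2.
Then F(pi/4) - F(0) = (pi/2) - (0) = pi/2.

pi/2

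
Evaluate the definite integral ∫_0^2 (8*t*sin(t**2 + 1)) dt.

Let u = t**2 + 1, so du = 2*t dt. When t = 0, u = 1; when t = 2, u = 5.
The integral becomes 4·∫ sin(u) du from 1 to 5, with antiderivative -4*cos(u).
Back in t: F(t) = -4*cos(t**2 + 1).
Then F(2) - F(0) = (-4*cos(5)) - (-4*cos(1)) = -4*cos(5) + 4*cos(1).

-4*cos(5) + 4*cos(1)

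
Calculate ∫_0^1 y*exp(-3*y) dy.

Integrate by parts once (u = y, dv = exp(-3*y) dy).
An antiderivative is F(y) = (-3*y - 1)*exp(-3*y)/9.
Then F(1) - F(0) = (-4*exp(-3)/9) - (-1/9) = (-4 + exp(3))*exp(-3)/9.

(-4 + exp(3))*exp(-3)/9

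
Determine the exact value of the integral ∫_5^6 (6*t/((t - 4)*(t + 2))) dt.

-2*log(7) + 10*log(2)

Factor the denominator: t**2 - 2*t - 8 = (t + 2)(t - 4).
Partial fractions: 6*t/((t - 4)*(t + 2)) = 2/(t + 2) + 4/(t - 4).
An antiderivative is F(t) = 4*log(t - 4) + 2*log(t + 2).
Then F(6) - F(5) = (10*log(2)) - (log(49)) = -2*log(7) + 10*log(2).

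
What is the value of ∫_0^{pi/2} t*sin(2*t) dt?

Integrate by parts once (u = t, dv = sin(2*t) dt).
An antiderivative is F(t) = -t*cos(2*t)/2 + sin(2*t)/4.
Then F(pi/2) - F(0) = (pi/4) - (0) = pi/4.

pi/4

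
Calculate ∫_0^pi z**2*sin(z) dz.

-4 + pi**2

Integrate by parts twice (u = z^2, dv = sin(z) dz).
An antiderivative is F(z) = -z**2*cos(z) + 2*z*sin(z) + 2*cos(z).
Then F(pi) - F(0) = (-2 + pi**2) - (2) = -4 + pi**2.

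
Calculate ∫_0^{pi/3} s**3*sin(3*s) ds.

Integrate by parts 3 times (u = s^3, dv = sin(3*s) ds).
An antiderivative is F(s) = -s**3*cos(3*s)/3 + s**2*sin(3*s)/3 + 2*s*cos(3*s)/9 - 2*sin(3*s)/27.
Then F(pi/3) - F(0) = (pi*(-6 + pi**2)/81) - (0) = pi*(-6 + pi**2)/81.

pi*(-6 + pi**2)/81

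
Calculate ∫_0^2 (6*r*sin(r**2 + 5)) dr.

3*cos(5) - 3*cos(9)

Let u = r**2 + 5, so du = 2*r dr. When r = 0, u = 5; when r = 2, u = 9.
The integral becomes 3·∫ sin(u) du from 5 to 9, with antiderivative -3*cos(u).
Back in r: F(r) = -3*cos(r**2 + 5).
Then F(2) - F(0) = (-3*cos(9)) - (-3*cos(5)) = 3*cos(5) - 3*cos(9).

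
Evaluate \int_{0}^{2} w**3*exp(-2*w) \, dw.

3/8 - 71*exp(-4)/8

Integrate by parts 3 times (u = w^3, dv = exp(-2*w) dw).
An antiderivative is F(w) = (-4*w**3 - 6*w**2 - 6*w - 3)*exp(-2*w)/8.
Then F(2) - F(0) = (-71*exp(-4)/8) - (-3/8) = 3/8 - 71*exp(-4)/8.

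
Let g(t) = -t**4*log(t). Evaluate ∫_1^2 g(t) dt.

Integrate by parts once (u = ln t, dv = -t**4 dt).
An antiderivative is F(t) = -t**5*(5*log(t) - 1)/25.
Then F(2) - F(1) = (32/25 - 32*log(2)/5) - (1/25) = 31/25 - 32*log(2)/5.

31/25 - 32*log(2)/5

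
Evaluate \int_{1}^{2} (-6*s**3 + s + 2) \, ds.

By the power rule, an antiderivative is F(s) = -3*s**4/2 + s**2/2 + 2*s.
Then F(2) - F(1) = (-18) - (1) = -19.

-19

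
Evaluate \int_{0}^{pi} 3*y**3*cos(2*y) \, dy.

9*pi**2/4

Integrate by parts 3 times (u = y^3, dv = 3*cos(2*y) dy).
An antiderivative is F(y) = 3*y**3*sin(2*y)/2 + 9*y**2*cos(2*y)/4 - 9*y*sin(2*y)/4 - 9*cos(2*y)/8.
Then F(pi) - F(0) = (-9/8 + 9*pi**2/4) - (-9/8) = 9*pi**2/4.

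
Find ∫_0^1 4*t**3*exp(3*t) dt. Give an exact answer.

8/27 + 16*exp(3)/27

Integrate by parts 3 times (u = t^3, dv = 4*exp(3*t) dt).
An antiderivative is F(t) = (36*t**3 - 36*t**2 + 24*t - 8)*exp(3*t)/27.
Then F(1) - F(0) = (16*exp(3)/27) - (-8/27) = 8/27 + 16*exp(3)/27.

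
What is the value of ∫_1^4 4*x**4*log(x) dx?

Integrate by parts once (u = ln x, dv = 4*x**4 dx).
An antiderivative is F(x) = 4*x**5*(5*log(x) - 1)/25.
Then F(4) - F(1) = (-4096/25 + 8192*log(2)/5) - (-4/25) = -4092/25 + 8192*log(2)/5.

-4092/25 + 8192*log(2)/5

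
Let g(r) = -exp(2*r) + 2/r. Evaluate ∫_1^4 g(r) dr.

-exp(8)/2 + log(16) + exp(2)/2

An antiderivative is F(r) = -exp(2*r)/2 + 2*log(r).
Then F(4) - F(1) = (-exp(8)/2 + log(16)) - (-exp(2)/2) = -exp(8)/2 + log(16) + exp(2)/2.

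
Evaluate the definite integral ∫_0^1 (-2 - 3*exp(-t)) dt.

-5 + 3*exp(-1)

An antiderivative is F(t) = -2*t + 3*exp(-t).
Then F(1) - F(0) = (-2 + 3*exp(-1)) - (3) = -5 + 3*exp(-1).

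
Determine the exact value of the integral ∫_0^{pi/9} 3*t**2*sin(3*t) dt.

Integrate by parts twice (u = t^2, dv = 3*sin(3*t) dt).
An antiderivative is F(t) = -t**2*cos(3*t) + 2*t*sin(3*t)/3 + 2*cos(3*t)/9.
Then F(pi/9) - F(0) = (-pi**2/162 + 1/9 + sqrt(3)*pi/27) - (2/9) = -1/9 - pi**2/162 + sqrt(3)*pi/27.

-1/9 - pi**2/162 + sqrt(3)*pi/27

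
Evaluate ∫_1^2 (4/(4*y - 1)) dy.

log(7/3)

An antiderivative is F(y) = log(4*y - 1).
Then F(2) - F(1) = (log(7)) - (log(3)) = log(7/3).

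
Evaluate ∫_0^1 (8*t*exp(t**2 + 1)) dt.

4*E*(-1 + E)

Let u = t**2 + 1, so du = 2*t dt. When t = 0, u = 1; when t = 1, u = 2.
The integral becomes 4·∫ exp(u) du from 1 to 2, with antiderivative 4*exp(u).
Back in t: F(t) = 4*exp(t**2 + 1).
Then F(1) - F(0) = (4*exp(2)) - (4*exp(1)) = 4*exp(1)*(-1 + exp(1)).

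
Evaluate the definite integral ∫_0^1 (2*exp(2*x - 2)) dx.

1 - exp(-2)

Let u = 2*x - 2, so du = 2 dx. When x = 0, u = -2; when x = 1, u = 0.
The integral becomes ∫ exp(u) du from -2 to 0, with antiderivative exp(u).
Back in x: F(x) = exp(2*x - 2).
Then F(1) - F(0) = (1) - (exp(-2)) = 1 - exp(-2).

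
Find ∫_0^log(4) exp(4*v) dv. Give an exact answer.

Let u = exp(v), so du = exp(v) dv. When v = 0, u = 1; when v = log(4), u = 4.
The integral becomes ∫ u**3 du from 1 to 4, with antiderivative u**4/4.
Back in v: F(v) = exp(4*v)/4.
Then F(log(4)) - F(0) = (64) - (1/4) = 255/4.

255/4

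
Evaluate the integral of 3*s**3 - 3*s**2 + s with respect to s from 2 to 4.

130

By the power rule, an antiderivative is F(s) = 3*s**4/4 - s**3 + s**2/2.
Then F(4) - F(2) = (136) - (6) = 130.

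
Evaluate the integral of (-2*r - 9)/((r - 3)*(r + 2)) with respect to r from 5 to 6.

-3*log(3) - log(7) + 6*log(2)

Factor the denominator: r**2 - r - 6 = (r + 2)(r - 3).
Partial fractions: (-2*r - 9)/((r - 3)*(r + 2)) = 1/(r + 2) - 3/(r - 3).
An antiderivative is F(r) = -3*log(r - 3) + log(r + 2).
Then F(6) - F(5) = (log(8/27)) - (log(7/8)) = -3*log(3) - log(7) + 6*log(2).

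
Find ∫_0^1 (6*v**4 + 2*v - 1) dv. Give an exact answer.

6/5

By the power rule, an antiderivative is F(v) = 6*v**5/5 + v**2 - v.
Then F(1) - F(0) = (6/5) - (0) = 6/5.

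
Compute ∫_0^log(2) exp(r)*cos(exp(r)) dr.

Let u = exp(r), so du = exp(r) dr. When r = 0, u = 1; when r = log(2), u = 2.
The integral becomes ∫ cos(u) du from 1 to 2, with antiderivative sin(u).
Back in r: F(r) = sin(exp(r)).
Then F(log(2)) - F(0) = (sin(2)) - (sin(1)) = -sin(1) + sin(2).

-sin(1) + sin(2)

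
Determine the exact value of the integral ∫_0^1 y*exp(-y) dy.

Integrate by parts once (u = y, dv = exp(-y) dy).
An antiderivative is F(y) = (-y - 1)*exp(-y).
Then F(1) - F(0) = (-2*exp(-1)) - (-1) = 1 - 2*exp(-1).

1 - 2*exp(-1)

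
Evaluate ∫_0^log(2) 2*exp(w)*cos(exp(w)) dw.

Let u = exp(w), so du = exp(w) dw. When w = 0, u = 1; when w = log(2), u = 2.
The integral becomes 2·∫ cos(u) du from 1 to 2, with antiderivative 2*sin(u).
Back in w: F(w) = 2*sin(exp(w)).
Then F(log(2)) - F(0) = (2*sin(2)) - (2*sin(1)) = -2*sin(1) + 2*sin(2).

-2*sin(1) + 2*sin(2)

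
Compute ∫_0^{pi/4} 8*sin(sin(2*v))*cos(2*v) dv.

4 - 4*cos(1)

Let u = sin(2*v), so du = 2*cos(2*v) dv. When v = 0, u = 0; when v = pi/4, u = 1.
The integral becomes 4·∫ sin(u) du from 0 to 1, with antiderivative -4*cos(u).
Back in v: F(v) = -4*cos(sin(2*v)).
Then F(pi/4) - F(0) = (-4*cos(1)) - (-4) = 4 - 4*cos(1).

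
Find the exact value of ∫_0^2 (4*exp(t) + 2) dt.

4*exp(2)

An antiderivative is F(t) = 2*t + 4*exp(t).
Then F(2) - F(0) = (4 + 4*exp(2)) - (4) = 4*exp(2).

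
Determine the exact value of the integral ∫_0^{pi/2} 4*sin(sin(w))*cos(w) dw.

Let u = sin(w), so du = cos(w) dw. When w = 0, u = 0; when w = pi/2, u = 1.
The integral becomes 4·∫ sin(u) du from 0 to 1, with antiderivative -4*cos(u).
Back in w: F(w) = -4*cos(sin(w)).
Then F(pi/2) - F(0) = (-4*cos(1)) - (-4) = 4 - 4*cos(1).

4 - 4*cos(1)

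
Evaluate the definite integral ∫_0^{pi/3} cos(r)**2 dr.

sqrt(3)/8 + pi/6

Use the identity cos^2(r) = (1 + cos(2*r))/2.
An antiderivative is F(r) = r/2 + sin(2*r)/4.
Then F(pi/3) - F(0) = (sqrt(3)/8 + pi/6) - (0) = sqrt(3)/8 + pi/6.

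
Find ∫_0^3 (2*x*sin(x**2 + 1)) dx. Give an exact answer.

Let u = x**2 + 1, so du = 2*x dx. When x = 0, u = 1; when x = 3, u = 10.
The integral becomes ∫ sin(u) du from 1 to 10, with antiderivative -cos(u).
Back in x: F(x) = -cos(x**2 + 1).
Then F(3) - F(0) = (-cos(10)) - (-cos(1)) = cos(1) - cos(10).

cos(1) - cos(10)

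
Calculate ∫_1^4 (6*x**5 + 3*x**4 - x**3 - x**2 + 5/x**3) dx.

By the power rule, an antiderivative is F(x) = x**6 + 3*x**5/5 - x**4/4 - x**3/3 - 5/(2*x**2).
Then F(4) - F(1) = (2219957/480) - (-89/60) = 740223/160.

740223/160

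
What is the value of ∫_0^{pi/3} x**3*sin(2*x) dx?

-pi/8 - 3*sqrt(3)/16 + pi**3/108 + sqrt(3)*pi**2/24

Integrate by parts 3 times (u = x^3, dv = sin(2*x) dx).
An antiderivative is F(x) = -x**3*cos(2*x)/2 + 3*x**2*sin(2*x)/4 + 3*x*cos(2*x)/4 - 3*sin(2*x)/8.
Then F(pi/3) - F(0) = (-pi/8 - 3*sqrt(3)/16 + pi**3/108 + sqrt(3)*pi**2/24) - (0) = -pi/8 - 3*sqrt(3)/16 + pi**3/108 + sqrt(3)*pi**2/24.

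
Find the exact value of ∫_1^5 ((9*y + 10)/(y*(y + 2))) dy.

-4*log(3) + 4*log(7) + 5*log(5)

Factor the denominator: y**2 + 2*y = (y + 2)y.
Partial fractions: (9*y + 10)/(y*(y + 2)) = 4/(y + 2) + 5/y.
An antiderivative is F(y) = 5*log(y) + 4*log(y + 2).
Then F(5) - F(1) = (4*log(7) + 5*log(5)) - (log(81)) = -4*log(3) + 4*log(7) + 5*log(5).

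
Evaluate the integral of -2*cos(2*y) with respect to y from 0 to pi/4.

-1

An antiderivative is F(y) = -sin(2*y).
Then F(pi/4) - F(0) = (-1) - (0) = -1.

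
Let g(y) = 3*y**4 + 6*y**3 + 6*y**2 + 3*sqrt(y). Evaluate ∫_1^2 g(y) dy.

By the power rule, an antiderivative is F(y) = 3*y**5/5 + 3*y**4/2 + 2*y**(3/2) + 2*y**3.
Then F(2) - F(1) = (4*sqrt(2) + 296/5) - (61/10) = 4*sqrt(2) + 531/10.

4*sqrt(2) + 531/10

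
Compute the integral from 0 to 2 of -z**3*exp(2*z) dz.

-17*exp(4)/8 - 3/8

Integrate by parts 3 times (u = z^3, dv = -exp(2*z) dz).
An antiderivative is F(z) = (-4*z**3 + 6*z**2 - 6*z + 3)*exp(2*z)/8.
Then F(2) - F(0) = (-17*exp(4)/8) - (3/8) = -17*exp(4)/8 - 3/8.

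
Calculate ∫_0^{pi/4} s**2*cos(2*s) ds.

-1/4 + pi**2/32

Integrate by parts twice (u = s^2, dv = cos(2*s) ds).
An antiderivative is F(s) = s**2*sin(2*s)/2 + s*cos(2*s)/2 - sin(2*s)/4.
Then F(pi/4) - F(0) = (-1/4 + pi**2/32) - (0) = -1/4 + pi**2/32.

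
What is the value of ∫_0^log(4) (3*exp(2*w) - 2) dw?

An antiderivative is F(w) = 3*exp(2*w)/2 - 2*w.
Then F(log(4)) - F(0) = (24 - 4*log(2)) - (3/2) = 45/2 - log(16).

45/2 - log(16)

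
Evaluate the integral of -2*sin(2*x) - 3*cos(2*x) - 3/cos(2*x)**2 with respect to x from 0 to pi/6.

-9*sqrt(3)/4 - 1/2

An antiderivative is F(x) = -3*sin(2*x)/2 + cos(2*x) - 3*tan(2*x)/2.
Then F(pi/6) - F(0) = (1/2 - 9*sqrt(3)/4) - (1) = -9*sqrt(3)/4 - 1/2.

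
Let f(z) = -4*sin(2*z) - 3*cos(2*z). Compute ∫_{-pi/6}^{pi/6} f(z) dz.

-3*sqrt(3)/2

An antiderivative is F(z) = -3*sin(2*z)/2 + 2*cos(2*z).
Then F(pi/6) - F(-pi/6) = (1 - 3*sqrt(3)/4) - (1 + 3*sqrt(3)/4) = -3*sqrt(3)/2.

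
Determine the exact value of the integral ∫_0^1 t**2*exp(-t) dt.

Integrate by parts twice (u = t^2, dv = exp(-t) dt).
An antiderivative is F(t) = (-t**2 - 2*t - 2)*exp(-t).
Then F(1) - F(0) = (-5*exp(-1)) - (-2) = 2 - 5*exp(-1).

2 - 5*exp(-1)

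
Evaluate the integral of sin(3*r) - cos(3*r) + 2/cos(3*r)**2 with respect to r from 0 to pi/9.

1/6 + sqrt(3)/2

An antiderivative is F(r) = -sin(3*r)/3 - cos(3*r)/3 + 2*tan(3*r)/3.
Then F(pi/9) - F(0) = (-1/6 + sqrt(3)/2) - (-1/3) = 1/6 + sqrt(3)/2.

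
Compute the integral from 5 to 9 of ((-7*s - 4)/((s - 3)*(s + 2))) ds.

Factor the denominator: s**2 - s - 6 = (s + 2)(s - 3).
Partial fractions: (-7*s - 4)/((s - 3)*(s + 2)) = -2/(s + 2) - 5/(s - 3).
An antiderivative is F(s) = -5*log(s - 3) - 2*log(s + 2).
Then F(9) - F(5) = (-5*log(3) - 2*log(11) - 5*log(2)) - (-2*log(7) - 5*log(2)) = -5*log(3) - 2*log(11) + 2*log(7).

-5*log(3) - 2*log(11) + 2*log(7)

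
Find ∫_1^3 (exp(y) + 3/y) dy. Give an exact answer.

An antiderivative is F(y) = exp(y) + 3*log(y).
Then F(3) - F(1) = (log(27) + exp(3)) - (exp(1)) = -exp(1) + log(27) + exp(3).

-exp(1) + log(27) + exp(3)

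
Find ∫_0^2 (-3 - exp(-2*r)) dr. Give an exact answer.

-13/2 + exp(-4)/2

An antiderivative is F(r) = -3*r + exp(-2*r)/2.
Then F(2) - F(0) = (-6 + exp(-4)/2) - (1/2) = -13/2 + exp(-4)/2.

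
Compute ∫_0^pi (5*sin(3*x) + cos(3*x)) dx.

An antiderivative is F(x) = sin(3*x)/3 - 5*cos(3*x)/3.
Then F(pi) - F(0) = (5/3) - (-5/3) = 10/3.

10/3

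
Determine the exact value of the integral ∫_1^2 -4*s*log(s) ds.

Integrate by parts once (u = ln s, dv = -4*s ds).
An antiderivative is F(s) = -s**2*(2*log(s) - 1).
Then F(2) - F(1) = (4 - 8*log(2)) - (1) = 3 - 8*log(2).

3 - 8*log(2)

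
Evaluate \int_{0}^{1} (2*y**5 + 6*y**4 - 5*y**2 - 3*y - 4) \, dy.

By the power rule, an antiderivative is F(y) = y**6/3 + 6*y**5/5 - 5*y**3/3 - 3*y**2/2 - 4*y.
Then F(1) - F(0) = (-169/30) - (0) = -169/30.

-169/30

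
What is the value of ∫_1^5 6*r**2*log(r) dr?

-248/3 + 250*log(5)

Integrate by parts once (u = ln r, dv = 6*r**2 dr).
An antiderivative is F(r) = 2*r**3*(3*log(r) - 1)/3.
Then F(5) - F(1) = (-250/3 + 250*log(5)) - (-2/3) = -248/3 + 250*log(5).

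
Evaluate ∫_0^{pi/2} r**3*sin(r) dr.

-6 + 3*pi**2/4

Integrate by parts 3 times (u = r^3, dv = sin(r) dr).
An antiderivative is F(r) = -r**3*cos(r) + 3*r**2*sin(r) + 6*r*cos(r) - 6*sin(r).
Then F(pi/2) - F(0) = (-6 + 3*pi**2/4) - (0) = -6 + 3*pi**2/4.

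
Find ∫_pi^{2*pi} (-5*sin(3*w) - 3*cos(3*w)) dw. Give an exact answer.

10/3

An antiderivative is F(w) = -sin(3*w) + 5*cos(3*w)/3.
Then F(2*pi) - F(pi) = (5/3) - (-5/3) = 10/3.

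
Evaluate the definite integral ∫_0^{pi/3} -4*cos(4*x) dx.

sqrt(3)/2

An antiderivative is F(x) = -sin(4*x).
Then F(pi/3) - F(0) = (sqrt(3)/2) - (0) = sqrt(3)/2.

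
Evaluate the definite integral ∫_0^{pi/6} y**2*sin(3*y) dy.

-2/27 + pi/27

Integrate by parts twice (u = y^2, dv = sin(3*y) dy).
An antiderivative is F(y) = -y**2*cos(3*y)/3 + 2*y*sin(3*y)/9 + 2*cos(3*y)/27.
Then F(pi/6) - F(0) = (pi/27) - (2/27) = -2/27 + pi/27.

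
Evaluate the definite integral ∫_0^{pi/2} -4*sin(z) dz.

-4

An antiderivative is F(z) = 4*cos(z).
Then F(pi/2) - F(0) = (0) - (4) = -4.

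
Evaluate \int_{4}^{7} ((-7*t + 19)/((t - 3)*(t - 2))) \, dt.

Factor the denominator: t**2 - 5*t + 6 = (t - 2)(t - 3).
Partial fractions: (-7*t + 19)/((t - 3)*(t - 2)) = -5/(t - 2) - 2/(t - 3).
An antiderivative is F(t) = -2*log(t - 3) - 5*log(t - 2).
Then F(7) - F(4) = (-5*log(5) - 4*log(2)) - (-log(32)) = -5*log(5) + log(2).

-5*log(5) + log(2)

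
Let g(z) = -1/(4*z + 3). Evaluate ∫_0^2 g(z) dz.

An antiderivative is F(z) = -log(4*z + 3)/4.
Then F(2) - F(0) = (-log(11)/4) - (-log(3)/4) = -log(11)/4 + log(3)/4.

-log(11)/4 + log(3)/4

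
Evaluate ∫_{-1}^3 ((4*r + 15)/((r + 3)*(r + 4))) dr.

log(63)

Factor the denominator: r**2 + 7*r + 12 = (r + 4)(r + 3).
Partial fractions: (4*r + 15)/((r + 3)*(r + 4)) = 1/(r + 4) + 3/(r + 3).
An antiderivative is F(r) = 3*log(r + 3) + log(r + 4).
Then F(3) - F(-1) = (log(7) + 3*log(2) + 3*log(3)) - (log(24)) = log(63).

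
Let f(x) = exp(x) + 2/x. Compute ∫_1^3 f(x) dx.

-exp(1) + log(9) + exp(3)

An antiderivative is F(x) = exp(x) + 2*log(x).
Then F(3) - F(1) = (log(9) + exp(3)) - (exp(1)) = -exp(1) + log(9) + exp(3).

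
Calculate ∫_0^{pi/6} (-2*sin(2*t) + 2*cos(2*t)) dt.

-1/2 + sqrt(3)/2

An antiderivative is F(t) = sin(2*t) + cos(2*t).
Then F(pi/6) - F(0) = (1/2 + sqrt(3)/2) - (1) = -1/2 + sqrt(3)/2.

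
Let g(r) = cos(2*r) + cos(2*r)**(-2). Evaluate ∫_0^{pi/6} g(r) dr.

An antiderivative is F(r) = sin(2*r)/2 + tan(2*r)/2.
Then F(pi/6) - F(0) = (3*sqrt(3)/4) - (0) = 3*sqrt(3)/4.

3*sqrt(3)/4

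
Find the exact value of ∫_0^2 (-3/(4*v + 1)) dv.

-3*log(3)/2

An antiderivative is F(v) = -3*log(4*v + 1)/4.
Then F(2) - F(0) = (-3*log(3)/2) - (0) = -3*log(3)/2.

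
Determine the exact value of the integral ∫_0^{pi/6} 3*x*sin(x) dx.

Integrate by parts once (u = x, dv = 3*sin(x) dx).
An antiderivative is F(x) = -3*x*cos(x) + 3*sin(x).
Then F(pi/6) - F(0) = (-sqrt(3)*pi/4 + 3/2) - (0) = -sqrt(3)*pi/4 + 3/2.

-sqrt(3)*pi/4 + 3/2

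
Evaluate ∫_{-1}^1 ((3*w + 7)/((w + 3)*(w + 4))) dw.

Factor the denominator: w**2 + 7*w + 12 = (w + 4)(w + 3).
Partial fractions: (3*w + 7)/((w + 3)*(w + 4)) = 5/(w + 4) - 2/(w + 3).
An antiderivative is F(w) = -2*log(w + 3) + 5*log(w + 4).
Then F(1) - F(-1) = (-4*log(2) + 5*log(5)) - (-2*log(2) + 5*log(3)) = -5*log(3) - 2*log(2) + 5*log(5).

-5*log(3) - 2*log(2) + 5*log(5)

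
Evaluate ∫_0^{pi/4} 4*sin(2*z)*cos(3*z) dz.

Use the identity sin(2*z)cos(3*z) = [sin(5*z) + sin(-z)]/2.
An antiderivative is F(z) = 2*cos(z) - 2*cos(5*z)/5.
Then F(pi/4) - F(0) = (6*sqrt(2)/5) - (8/5) = -8/5 + 6*sqrt(2)/5.

-8/5 + 6*sqrt(2)/5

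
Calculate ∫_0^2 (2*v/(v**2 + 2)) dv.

log(3)

Let u = v**2 + 2, so du = 2*v dv. When v = 0, u = 2; when v = 2, u = 6.
The integral becomes ∫ 1/u du from 2 to 6, with antiderivative log(u).
Back in v: F(v) = log(v**2 + 2).
Then F(2) - F(0) = (log(6)) - (log(2)) = log(3).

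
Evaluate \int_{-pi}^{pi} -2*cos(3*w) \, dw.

An antiderivative is F(w) = -2*sin(3*w)/3.
Then F(pi) - F(-pi) = (0) - (0) = 0.

0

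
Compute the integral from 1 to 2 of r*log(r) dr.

-3/4 + log(4)

Integrate by parts once (u = ln r, dv = r dr).
An antiderivative is F(r) = r**2*(2*log(r) - 1)/4.
Then F(2) - F(1) = (-1 + log(4)) - (-1/4) = -3/4 + log(4).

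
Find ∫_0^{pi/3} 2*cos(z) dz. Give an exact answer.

An antiderivative is F(z) = 2*sin(z).
Then F(pi/3) - F(0) = (sqrt(3)) - (0) = sqrt(3).

sqrt(3)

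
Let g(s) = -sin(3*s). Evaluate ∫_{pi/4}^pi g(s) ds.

-1/3 + sqrt(2)/6

An antiderivative is F(s) = cos(3*s)/3.
Then F(pi) - F(pi/4) = (-1/3) - (-sqrt(2)/6) = -1/3 + sqrt(2)/6.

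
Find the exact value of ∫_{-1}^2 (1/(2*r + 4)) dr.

An antiderivative is F(r) = log(2*r + 4)/2.
Then F(2) - F(-1) = (3*log(2)/2) - (log(2)/2) = log(2).

log(2)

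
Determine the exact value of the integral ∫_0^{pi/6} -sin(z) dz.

An antiderivative is F(z) = cos(z).
Then F(pi/6) - F(0) = (sqrt(3)/2) - (1) = -1 + sqrt(3)/2.

-1 + sqrt(3)/2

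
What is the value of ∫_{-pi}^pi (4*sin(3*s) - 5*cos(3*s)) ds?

0

An antiderivative is F(s) = -5*sin(3*s)/3 - 4*cos(3*s)/3.
Then F(pi) - F(-pi) = (4/3) - (4/3) = 0.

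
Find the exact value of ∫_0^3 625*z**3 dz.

Let u = 5*z, so du = 5 dz. When z = 0, u = 0; when z = 3, u = 15.
The integral becomes ∫ u**3 du from 0 to 15, with antiderivative u**4/4.
Back in z: F(z) = 625*z**4/4.
Then F(3) - F(0) = (50625/4) - (0) = 50625/4.

50625/4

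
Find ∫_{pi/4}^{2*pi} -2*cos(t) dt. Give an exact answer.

sqrt(2)

An antiderivative is F(t) = -2*sin(t).
Then F(2*pi) - F(pi/4) = (0) - (-sqrt(2)) = sqrt(2).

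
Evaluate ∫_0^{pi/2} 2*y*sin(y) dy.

2

Integrate by parts once (u = y, dv = 2*sin(y) dy).
An antiderivative is F(y) = -2*y*cos(y) + 2*sin(y).
Then F(pi/2) - F(0) = (2) - (0) = 2.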